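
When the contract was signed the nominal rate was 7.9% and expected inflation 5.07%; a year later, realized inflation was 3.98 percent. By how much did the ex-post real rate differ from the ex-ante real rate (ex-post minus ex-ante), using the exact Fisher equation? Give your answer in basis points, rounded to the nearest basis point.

Ex-ante: (1 + 0.0790)/(1 + 0.0507) − 1 = 2.6934%
Ex-post: (1 + 0.0790)/(1 + 0.0398) − 1 = 3.7700%
Difference (ex-post − ex-ante) = 1.0765% → 108 basis points.

108 basis points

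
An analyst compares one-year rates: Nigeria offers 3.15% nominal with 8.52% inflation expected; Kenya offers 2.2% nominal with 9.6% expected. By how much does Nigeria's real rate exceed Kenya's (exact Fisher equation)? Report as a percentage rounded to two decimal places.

1.80%

Nigeria: (1 + 0.0315)/(1 + 0.0852) − 1 = -4.9484%
Kenya: (1 + 0.0220)/(1 + 0.0960) − 1 = -6.7518%
Differential = -4.9484% − (-6.7518%) = 1.8034% → 1.80%.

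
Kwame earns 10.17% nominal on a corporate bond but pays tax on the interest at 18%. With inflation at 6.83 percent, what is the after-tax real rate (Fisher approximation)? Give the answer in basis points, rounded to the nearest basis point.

After-tax nominal return = 10.17% × (1 − 0.18) = 8.3394%.
r ≈ 8.3394% − 6.83% → 151 basis points.

151 basis points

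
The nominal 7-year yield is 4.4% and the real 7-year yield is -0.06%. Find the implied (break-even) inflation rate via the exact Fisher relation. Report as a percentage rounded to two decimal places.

4.46%

(1 + π) = (1 + i)/(1 + r) = 1.04400 / 0.99940 = 1.044627
Break-even inflation = 1.044627 − 1 → 4.46%.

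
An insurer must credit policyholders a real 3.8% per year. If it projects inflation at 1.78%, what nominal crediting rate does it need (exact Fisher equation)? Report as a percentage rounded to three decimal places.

(1 + i) = (1 + r)(1 + π) = 1.03800 × 1.01780 = 1.0564764
i = 1.0564764 − 1, so the required nominal rate is 5.648%.

5.648%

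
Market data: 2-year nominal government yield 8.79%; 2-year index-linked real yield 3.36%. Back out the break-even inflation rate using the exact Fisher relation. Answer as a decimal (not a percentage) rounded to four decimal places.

(1 + π) = (1 + i)/(1 + r) = 1.08790 / 1.03360 = 1.052535
Break-even inflation = 1.052535 − 1 → 0.0525.

0.0525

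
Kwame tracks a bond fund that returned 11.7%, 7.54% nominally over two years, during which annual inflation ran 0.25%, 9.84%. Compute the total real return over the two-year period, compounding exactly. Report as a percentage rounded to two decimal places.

Compound the nominal returns: 1.1170 × 1.0754 = 1.201222.
Compound inflation: 1.0025 × 1.0984 = 1.101146.
Deflate: 1.201222 / 1.101146 = 1.090883.
Total real return = 1.090883 − 1 → 9.09%.

9.09%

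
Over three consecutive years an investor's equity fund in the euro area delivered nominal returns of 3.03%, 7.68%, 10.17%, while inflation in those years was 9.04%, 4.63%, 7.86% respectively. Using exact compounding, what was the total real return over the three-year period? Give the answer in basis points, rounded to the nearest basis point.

-67 basis points

Nominal growth factor = 1.0303 × 1.0768 × 1.1017 = 1.222256
Price-level growth factor = 1.0904 × 1.0463 × 1.0786 = 1.230559
Real growth factor = 1.222256 / 1.230559 = 0.993252
Total real return = 0.993252 − 1 → -67 basis points.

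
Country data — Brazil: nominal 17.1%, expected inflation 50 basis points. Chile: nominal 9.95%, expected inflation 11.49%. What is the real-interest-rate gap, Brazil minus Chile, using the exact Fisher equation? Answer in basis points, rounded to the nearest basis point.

1790 basis points

Brazil: (1 + 0.1710)/(1 + 0.0050) − 1 = 16.5174%
Chile: (1 + 0.0995)/(1 + 0.1149) − 1 = -1.3813%
Differential = 16.5174% − (-1.3813%) = 17.8987% → 1790 basis points.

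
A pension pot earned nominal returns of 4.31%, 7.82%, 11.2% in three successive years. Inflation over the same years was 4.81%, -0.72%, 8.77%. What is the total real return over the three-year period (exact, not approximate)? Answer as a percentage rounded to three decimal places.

10.499%

Compound the nominal returns: 1.0431 × 1.0782 × 1.1120 = 1.2506335.
Compound inflation: 1.0481 × 0.9928 × 1.0877 = 1.1318102.
Deflate: 1.2506335 / 1.1318102 = 1.1049852.
Total real return = 1.1049852 − 1 → 10.499%.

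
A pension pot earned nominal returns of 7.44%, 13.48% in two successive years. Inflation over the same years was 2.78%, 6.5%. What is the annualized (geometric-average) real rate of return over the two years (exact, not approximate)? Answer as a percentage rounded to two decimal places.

5.54%

Nominal growth factor = 1.0744 × 1.1348 = 1.21922912
Price-level growth factor = 1.0278 × 1.0650 = 1.09460700
Real growth factor = 1.21922912 / 1.09460700 = 1.11385102
Annualized real rate = 1.11385102^(1/2) − 1 = 5.5391% → 5.54%.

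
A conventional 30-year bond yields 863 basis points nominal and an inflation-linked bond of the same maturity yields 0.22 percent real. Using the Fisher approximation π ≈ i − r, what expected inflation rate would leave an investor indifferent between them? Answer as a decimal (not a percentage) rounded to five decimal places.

π ≈ i − r = 8.63% − 0.22% → 0.08410.

0.08410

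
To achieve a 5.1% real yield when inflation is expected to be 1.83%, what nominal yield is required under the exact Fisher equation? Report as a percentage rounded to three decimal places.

(1 + i) = (1 + r)(1 + π) = 1.05100 × 1.01830 = 1.0702333
i = 1.0702333 − 1, so the required nominal rate is 7.023%.

7.023%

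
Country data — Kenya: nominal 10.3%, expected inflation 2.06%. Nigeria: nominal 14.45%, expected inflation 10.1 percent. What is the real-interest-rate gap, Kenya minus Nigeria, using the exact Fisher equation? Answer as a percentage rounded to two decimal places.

Kenya: (1 + 0.1030)/(1 + 0.0206) − 1 = 8.0737%
Nigeria: (1 + 0.1445)/(1 + 0.1010) − 1 = 3.9510%
Differential = 8.0737% − 3.9510% = 4.1227% → 4.12%.

4.12%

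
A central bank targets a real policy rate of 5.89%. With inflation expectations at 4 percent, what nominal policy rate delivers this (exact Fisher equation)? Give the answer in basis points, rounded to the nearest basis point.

1013 basis points

(1 + i) = (1 + r)(1 + π) = 1.05890 × 1.04000 = 1.101256
i = 1.101256 − 1, so the required nominal rate is 1013 basis points.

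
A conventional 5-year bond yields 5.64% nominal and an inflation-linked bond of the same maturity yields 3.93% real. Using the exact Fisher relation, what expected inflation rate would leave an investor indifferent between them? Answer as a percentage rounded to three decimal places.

(1 + π) = (1 + i)/(1 + r) = 1.05640 / 1.03930 = 1.016453
Break-even inflation = 1.016453 − 1 → 1.645%.

1.645%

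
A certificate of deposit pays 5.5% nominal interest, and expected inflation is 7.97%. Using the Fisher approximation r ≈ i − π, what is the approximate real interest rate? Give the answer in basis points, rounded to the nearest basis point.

r ≈ i − π = 5.5% − 7.97% = -247 basis points.

-247 basis points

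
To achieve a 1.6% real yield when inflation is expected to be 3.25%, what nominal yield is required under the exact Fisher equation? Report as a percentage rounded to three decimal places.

(1 + i) = (1 + r)(1 + π) = 1.01600 × 1.03250 = 1.04902
i = 1.04902 − 1, so the required nominal rate is 4.902%.

4.902%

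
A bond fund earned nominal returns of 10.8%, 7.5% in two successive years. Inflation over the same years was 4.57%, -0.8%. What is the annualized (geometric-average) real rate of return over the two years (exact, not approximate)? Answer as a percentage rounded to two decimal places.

Compound the nominal returns: 1.1080 × 1.0750 = 1.19110000.
Compound inflation: 1.0457 × 0.9920 = 1.03733440.
Deflate: 1.19110000 / 1.03733440 = 1.14823147.
Annualized real rate = 1.14823147^(1/2) − 1 = 7.1556% → 7.16%.

7.16%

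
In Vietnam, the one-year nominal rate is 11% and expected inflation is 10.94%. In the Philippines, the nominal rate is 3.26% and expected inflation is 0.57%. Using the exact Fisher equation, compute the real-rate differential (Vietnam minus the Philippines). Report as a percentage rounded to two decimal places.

-2.62%

Vietnam: (1 + 0.1100)/(1 + 0.1094) − 1 = 0.0541%
The Philippines: (1 + 0.0326)/(1 + 0.0057) − 1 = 2.6748%
Differential = 0.0541% − 2.6748% = -2.6207% → -2.62%.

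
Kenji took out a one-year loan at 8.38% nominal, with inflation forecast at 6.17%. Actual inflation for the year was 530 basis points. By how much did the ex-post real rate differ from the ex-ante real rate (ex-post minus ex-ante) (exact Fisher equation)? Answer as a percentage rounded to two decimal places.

0.84%

Ex-ante: (1 + 0.0838)/(1 + 0.0617) − 1 = 2.0816%
Ex-post: (1 + 0.0838)/(1 + 0.0530) − 1 = 2.9250%
Difference (ex-post − ex-ante) = 0.8434% → 0.84%.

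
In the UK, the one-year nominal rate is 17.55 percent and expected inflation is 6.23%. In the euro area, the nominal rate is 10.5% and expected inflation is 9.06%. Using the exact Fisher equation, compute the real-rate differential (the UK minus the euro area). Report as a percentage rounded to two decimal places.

The UK: (1 + 0.1755)/(1 + 0.0623) − 1 = 10.6561%
The euro area: (1 + 0.1050)/(1 + 0.0906) − 1 = 1.3204%
Differential = 10.6561% − 1.3204% = 9.3357% → 9.34%.

9.34%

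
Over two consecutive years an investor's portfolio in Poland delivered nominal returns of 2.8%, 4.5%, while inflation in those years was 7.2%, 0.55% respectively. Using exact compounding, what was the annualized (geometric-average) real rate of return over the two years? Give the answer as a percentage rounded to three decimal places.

Compound the nominal returns: 1.0280 × 1.0450 = 1.07426000.
Compound inflation: 1.0720 × 1.0055 = 1.07789600.
Deflate: 1.07426000 / 1.07789600 = 0.99662676.
Annualized real rate = 0.99662676^(1/2) − 1 = -0.1688% → -0.169%.

-0.169%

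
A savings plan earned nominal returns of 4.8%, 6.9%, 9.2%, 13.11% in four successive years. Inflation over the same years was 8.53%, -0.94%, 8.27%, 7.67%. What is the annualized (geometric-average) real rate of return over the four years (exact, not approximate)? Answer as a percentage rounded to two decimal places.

2.51%

Compound the nominal returns: 1.0480 × 1.0690 × 1.0920 × 1.1311 = 1.38376591.
Compound inflation: 1.0853 × 0.9906 × 1.0827 × 1.0767 = 1.25328827.
Deflate: 1.38376591 / 1.25328827 = 1.10410824.
Annualized real rate = 1.10410824^(1/4) − 1 = 2.5069% → 2.51%.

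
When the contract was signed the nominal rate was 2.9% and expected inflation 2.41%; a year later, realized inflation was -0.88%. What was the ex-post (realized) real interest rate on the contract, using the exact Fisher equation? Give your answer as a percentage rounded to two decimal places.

Ex-post: (1 + 0.0290)/(1 − 0.0088) − 1 = 3.8136%
So the realized real rate is 3.81%.

3.81%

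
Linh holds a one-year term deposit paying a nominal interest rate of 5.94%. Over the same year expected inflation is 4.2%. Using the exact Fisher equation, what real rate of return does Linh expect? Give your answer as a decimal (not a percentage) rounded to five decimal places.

0.01670

By the Fisher equation, 1 + r = (1 + i)/(1 + π).
1 + r = 1.05940 / 1.04200 = 1.016699
r = 1.016699 − 1 = 1.6699%, i.e. 0.01670.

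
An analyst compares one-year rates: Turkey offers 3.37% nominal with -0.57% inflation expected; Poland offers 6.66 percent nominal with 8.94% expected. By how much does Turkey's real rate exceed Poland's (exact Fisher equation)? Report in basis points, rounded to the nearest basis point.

606 basis points

Turkey: (1 + 0.0337)/(1 − 0.0057) − 1 = 3.9626%
Poland: (1 + 0.0666)/(1 + 0.0894) − 1 = -2.0929%
Differential = 3.9626% − (-2.0929%) = 6.0555% → 606 basis points.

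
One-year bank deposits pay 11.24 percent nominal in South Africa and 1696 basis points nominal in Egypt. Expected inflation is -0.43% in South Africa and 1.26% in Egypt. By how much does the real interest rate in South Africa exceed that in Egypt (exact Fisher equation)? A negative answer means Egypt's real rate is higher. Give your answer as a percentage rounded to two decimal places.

-3.78%

South Africa: (1 + 0.1124)/(1 − 0.0043) − 1 = 11.7204%
Egypt: (1 + 0.1696)/(1 + 0.0126) − 1 = 15.5046%
Differential = 11.7204% − 15.5046% = -3.7842% → -3.78%.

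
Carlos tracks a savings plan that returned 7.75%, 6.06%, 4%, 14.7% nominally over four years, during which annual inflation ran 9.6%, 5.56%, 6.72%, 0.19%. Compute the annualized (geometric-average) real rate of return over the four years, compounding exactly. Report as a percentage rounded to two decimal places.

2.46%

Compound the nominal returns: 1.0775 × 1.0606 × 1.0400 × 1.1470 = 1.36321909.
Compound inflation: 1.0960 × 1.0556 × 1.0672 × 1.0019 = 1.23702971.
Deflate: 1.36321909 / 1.23702971 = 1.10200999.
Annualized real rate = 1.10200999^(1/4) − 1 = 2.4581% → 2.46%.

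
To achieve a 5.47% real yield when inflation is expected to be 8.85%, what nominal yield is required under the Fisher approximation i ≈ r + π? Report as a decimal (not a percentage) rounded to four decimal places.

0.1432

i ≈ r + π = 5.47% + 8.85% = 0.1432.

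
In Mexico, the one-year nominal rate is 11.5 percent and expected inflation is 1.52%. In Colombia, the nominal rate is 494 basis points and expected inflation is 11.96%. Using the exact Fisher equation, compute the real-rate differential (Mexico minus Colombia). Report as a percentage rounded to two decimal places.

16.10%

Mexico: (1 + 0.1150)/(1 + 0.0152) − 1 = 9.8306%
Colombia: (1 + 0.0494)/(1 + 0.1196) − 1 = -6.2701%
Differential = 9.8306% − (-6.2701%) = 16.1007% → 16.10%.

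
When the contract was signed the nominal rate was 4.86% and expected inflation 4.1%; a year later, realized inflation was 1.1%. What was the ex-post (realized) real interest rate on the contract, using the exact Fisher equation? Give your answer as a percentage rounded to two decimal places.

Ex-post: (1 + 0.0486)/(1 + 0.0110) − 1 = 3.7191%
So the realized real rate is 3.72%.

3.72%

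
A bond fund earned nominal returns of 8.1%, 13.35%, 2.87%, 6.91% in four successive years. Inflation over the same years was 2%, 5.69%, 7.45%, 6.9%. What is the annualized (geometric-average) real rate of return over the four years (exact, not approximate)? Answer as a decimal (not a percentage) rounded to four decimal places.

0.0214

Nominal growth factor = 1.0810 × 1.1335 × 1.0287 × 1.0691 = 1.34757917
Price-level growth factor = 1.0200 × 1.0569 × 1.0745 × 1.0690 = 1.23827811
Real growth factor = 1.34757917 / 1.23827811 = 1.08826859
Annualized real rate = 1.08826859^(1/4) − 1 = 2.1372% → 0.0214.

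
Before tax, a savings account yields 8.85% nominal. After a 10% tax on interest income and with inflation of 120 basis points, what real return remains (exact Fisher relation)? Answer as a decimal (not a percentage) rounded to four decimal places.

0.0668

After-tax nominal return = 8.85% × (1 − 0.1) = 7.9650%.
1 + r = 1.07965 / 1.01200 = 1.066848
After-tax real rate = 1.066848 − 1 → 0.0668.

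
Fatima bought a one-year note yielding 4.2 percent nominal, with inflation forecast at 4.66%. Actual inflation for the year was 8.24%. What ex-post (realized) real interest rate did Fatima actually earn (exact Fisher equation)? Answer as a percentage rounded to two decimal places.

-3.73%

Ex-post: (1 + 0.0420)/(1 + 0.0824) − 1 = -3.7324%
So the realized real rate is -3.73%.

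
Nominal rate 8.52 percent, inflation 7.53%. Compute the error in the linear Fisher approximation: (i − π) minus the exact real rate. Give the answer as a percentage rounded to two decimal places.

0.07%

Approximate: r ≈ 8.520% − 7.530% = 0.9900%
Exact: (1 + 0.0852)/(1 + 0.0753) − 1 = 0.9207%
Error = 0.9900% − 0.9207% = 0.0693% → 0.07%.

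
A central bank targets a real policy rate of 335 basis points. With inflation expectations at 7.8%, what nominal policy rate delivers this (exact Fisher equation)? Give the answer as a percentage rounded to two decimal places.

11.41%

(1 + i) = (1 + r)(1 + π) = 1.03350 × 1.07800 = 1.114113
i = 1.114113 − 1, so the required nominal rate is 11.41%.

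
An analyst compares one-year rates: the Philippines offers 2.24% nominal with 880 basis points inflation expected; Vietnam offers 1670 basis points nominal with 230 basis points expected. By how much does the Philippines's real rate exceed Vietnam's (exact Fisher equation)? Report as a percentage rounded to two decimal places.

-20.11%

The Philippines: (1 + 0.0224)/(1 + 0.0880) − 1 = -6.0294%
Vietnam: (1 + 0.1670)/(1 + 0.0230) − 1 = 14.0762%
Differential = -6.0294% − 14.0762% = -20.1057% → -20.11%.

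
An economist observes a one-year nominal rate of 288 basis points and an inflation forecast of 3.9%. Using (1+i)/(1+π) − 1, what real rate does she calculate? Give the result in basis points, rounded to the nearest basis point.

By the Fisher equation, 1 + r = (1 + i)/(1 + π).
1 + r = 1.02880 / 1.03900 = 0.990183
r = 0.990183 − 1 = -0.9817%, i.e. -98 basis points.

-98 basis points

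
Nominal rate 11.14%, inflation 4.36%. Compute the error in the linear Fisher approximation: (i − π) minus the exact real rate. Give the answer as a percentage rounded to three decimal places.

0.283%

Approximate: r ≈ 11.140% − 4.360% = 6.7800%
Exact: (1 + 0.1114)/(1 + 0.0436) − 1 = 6.4967%
Error = 6.7800% − 6.4967% = 0.2833% → 0.283%.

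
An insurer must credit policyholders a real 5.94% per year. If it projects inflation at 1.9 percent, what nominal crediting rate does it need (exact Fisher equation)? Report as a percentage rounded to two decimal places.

7.95%

(1 + i) = (1 + r)(1 + π) = 1.05940 × 1.01900 = 1.0795286
i = 1.0795286 − 1, so the required nominal rate is 7.95%.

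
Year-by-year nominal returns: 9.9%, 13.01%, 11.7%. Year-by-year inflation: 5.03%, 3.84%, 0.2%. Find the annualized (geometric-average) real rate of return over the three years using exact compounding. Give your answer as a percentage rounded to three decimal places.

8.278%

Nominal growth factor = 1.0990 × 1.1301 × 1.1170 = 1.38729155
Price-level growth factor = 1.0503 × 1.0384 × 1.0020 = 1.09281278
Real growth factor = 1.38729155 / 1.09281278 = 1.26946863
Annualized real rate = 1.26946863^(1/3) − 1 = 8.2781% → 8.278%.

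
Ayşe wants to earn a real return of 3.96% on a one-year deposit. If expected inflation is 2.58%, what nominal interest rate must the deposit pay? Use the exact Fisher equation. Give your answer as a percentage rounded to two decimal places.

(1 + i) = (1 + r)(1 + π) = 1.03960 × 1.02580 = 1.06642168
i = 1.06642168 − 1, so the required nominal rate is 6.64%.

6.64%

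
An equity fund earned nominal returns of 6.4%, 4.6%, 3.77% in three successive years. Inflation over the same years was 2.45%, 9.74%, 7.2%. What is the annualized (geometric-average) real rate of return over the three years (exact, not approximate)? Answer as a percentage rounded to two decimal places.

-1.41%

Compound the nominal returns: 1.0640 × 1.0460 × 1.0377 = 1.15490199.
Compound inflation: 1.0245 × 1.0974 × 1.0720 = 1.20523491.
Deflate: 1.15490199 / 1.20523491 = 0.95823808.
Annualized real rate = 0.95823808^(1/3) − 1 = -1.4119% → -1.41%.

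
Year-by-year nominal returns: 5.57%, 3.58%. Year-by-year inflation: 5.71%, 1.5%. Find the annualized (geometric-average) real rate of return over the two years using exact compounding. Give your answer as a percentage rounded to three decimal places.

0.953%

Compound the nominal returns: 1.0557 × 1.0358 = 1.093494060.
Compound inflation: 1.0571 × 1.0150 = 1.072956500.
Deflate: 1.093494060 / 1.072956500 = 1.019141093.
Annualized real rate = 1.019141093^(1/2) − 1 = 0.95252% → 0.953%.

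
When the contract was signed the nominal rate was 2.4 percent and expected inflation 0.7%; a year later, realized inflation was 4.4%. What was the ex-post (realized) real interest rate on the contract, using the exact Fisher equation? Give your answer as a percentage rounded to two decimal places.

Ex-post: (1 + 0.0240)/(1 + 0.0440) − 1 = -1.9157%
So the realized real rate is -1.92%.

-1.92%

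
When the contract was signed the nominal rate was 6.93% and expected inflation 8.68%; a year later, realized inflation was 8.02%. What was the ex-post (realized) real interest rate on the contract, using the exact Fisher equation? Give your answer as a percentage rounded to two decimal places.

-1.01%

Ex-post: (1 + 0.0693)/(1 + 0.0802) − 1 = -1.0091%
So the realized real rate is -1.01%.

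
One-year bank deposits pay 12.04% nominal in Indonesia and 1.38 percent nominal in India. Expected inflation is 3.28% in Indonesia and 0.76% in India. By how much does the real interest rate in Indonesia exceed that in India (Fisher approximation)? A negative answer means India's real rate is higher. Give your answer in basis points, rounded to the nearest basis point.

814 basis points

Indonesia: 12.04% − 3.28% = 8.760%
India: 1.38% − 0.76% = 0.620%
Differential = 8.140% → 814 basis points.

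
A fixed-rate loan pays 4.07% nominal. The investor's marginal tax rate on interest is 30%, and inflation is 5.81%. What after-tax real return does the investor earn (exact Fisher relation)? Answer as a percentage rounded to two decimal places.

After-tax nominal return = 4.07% × (1 − 0.3) = 2.8490%.
1 + r = 1.02849 / 1.05810 = 0.972016
After-tax real rate = 0.972016 − 1 → -2.80%.

-2.80%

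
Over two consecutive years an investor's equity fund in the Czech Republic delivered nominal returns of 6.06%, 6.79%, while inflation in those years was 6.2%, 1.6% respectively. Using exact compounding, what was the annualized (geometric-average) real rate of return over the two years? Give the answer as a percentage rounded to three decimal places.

Compound the nominal returns: 1.0606 × 1.0679 = 1.13261474.
Compound inflation: 1.0620 × 1.0160 = 1.07899200.
Deflate: 1.13261474 / 1.07899200 = 1.04969707.
Annualized real rate = 1.04969707^(1/2) − 1 = 2.4547% → 2.455%.

2.455%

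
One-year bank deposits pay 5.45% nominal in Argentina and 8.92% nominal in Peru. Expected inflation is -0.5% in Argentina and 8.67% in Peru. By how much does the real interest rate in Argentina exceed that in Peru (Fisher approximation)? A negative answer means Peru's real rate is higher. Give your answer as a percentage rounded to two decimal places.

5.70%

Argentina: 5.45% − (-0.5%) = 5.950%
Peru: 8.92% − 8.67% = 0.250%
Differential = 5.700% → 5.70%.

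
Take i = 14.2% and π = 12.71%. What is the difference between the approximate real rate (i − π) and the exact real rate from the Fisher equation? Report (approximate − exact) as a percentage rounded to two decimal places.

Approximate: r ≈ 14.200% − 12.710% = 1.4900%
Exact: (1 + 0.1420)/(1 + 0.1271) − 1 = 1.3220%
Error = 1.4900% − 1.3220% = 0.1680% → 0.17%.

0.17%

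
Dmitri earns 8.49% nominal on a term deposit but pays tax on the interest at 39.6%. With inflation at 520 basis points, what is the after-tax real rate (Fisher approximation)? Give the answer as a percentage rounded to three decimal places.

-0.072%

After-tax nominal return = 8.49% × (1 − 0.396) = 5.12796%.
r ≈ 5.12796% − 5.2% → -0.072%.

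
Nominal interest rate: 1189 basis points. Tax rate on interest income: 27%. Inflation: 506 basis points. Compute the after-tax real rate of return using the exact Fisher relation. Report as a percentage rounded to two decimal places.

After-tax nominal return = 11.89% × (1 − 0.27) = 8.6797%.
1 + r = 1.086797 / 1.05060 = 1.034454
After-tax real rate = 1.034454 − 1 → 3.45%.

3.45%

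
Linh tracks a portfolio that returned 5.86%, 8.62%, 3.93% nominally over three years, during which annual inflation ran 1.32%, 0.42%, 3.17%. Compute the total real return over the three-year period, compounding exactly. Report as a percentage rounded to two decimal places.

Compound the nominal returns: 1.0586 × 1.0862 × 1.0393 = 1.1950405.
Compound inflation: 1.0132 × 1.0042 × 1.0317 = 1.0497088.
Deflate: 1.1950405 / 1.0497088 = 1.1384495.
Total real return = 1.1384495 − 1 → 13.84%.

13.84%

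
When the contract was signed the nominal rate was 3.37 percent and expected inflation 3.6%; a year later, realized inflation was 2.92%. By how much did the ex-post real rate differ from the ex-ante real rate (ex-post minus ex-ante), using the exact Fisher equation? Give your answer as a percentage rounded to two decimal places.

Ex-ante: (1 + 0.0337)/(1 + 0.0360) − 1 = -0.2220%
Ex-post: (1 + 0.0337)/(1 + 0.0292) − 1 = 0.4372%
Difference (ex-post − ex-ante) = 0.6592% → 0.66%.

0.66%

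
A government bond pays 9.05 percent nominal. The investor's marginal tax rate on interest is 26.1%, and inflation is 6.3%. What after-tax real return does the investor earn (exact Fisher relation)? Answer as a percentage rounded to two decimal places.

After-tax nominal return = 9.05% × (1 − 0.261) = 6.68795%.
1 + r = 1.0668795 / 1.06300 = 1.0036496
After-tax real rate = 1.0036496 − 1 → 0.36%.

0.36%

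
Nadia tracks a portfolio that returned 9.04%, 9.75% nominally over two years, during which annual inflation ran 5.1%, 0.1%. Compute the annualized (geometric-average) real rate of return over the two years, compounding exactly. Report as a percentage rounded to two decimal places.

6.65%

Compound the nominal returns: 1.0904 × 1.0975 = 1.19671400.
Compound inflation: 1.0510 × 1.0010 = 1.05205100.
Deflate: 1.19671400 / 1.05205100 = 1.13750569.
Annualized real rate = 1.13750569^(1/2) − 1 = 6.6539% → 6.65%.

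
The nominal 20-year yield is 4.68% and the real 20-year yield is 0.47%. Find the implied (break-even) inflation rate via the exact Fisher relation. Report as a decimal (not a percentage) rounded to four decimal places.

(1 + π) = (1 + i)/(1 + r) = 1.04680 / 1.00470 = 1.041903
Break-even inflation = 1.041903 − 1 → 0.0419.

0.0419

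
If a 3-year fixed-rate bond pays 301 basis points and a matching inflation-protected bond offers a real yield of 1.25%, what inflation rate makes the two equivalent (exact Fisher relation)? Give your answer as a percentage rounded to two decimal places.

1.74%

(1 + π) = (1 + i)/(1 + r) = 1.03010 / 1.01250 = 1.017383
Break-even inflation = 1.017383 − 1 → 1.74%.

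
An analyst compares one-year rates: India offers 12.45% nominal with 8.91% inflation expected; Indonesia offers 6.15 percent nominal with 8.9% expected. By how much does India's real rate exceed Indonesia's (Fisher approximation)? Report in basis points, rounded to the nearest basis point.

629 basis points

India: 12.45% − 8.91% = 3.540%
Indonesia: 6.15% − 8.9% = -2.750%
Differential = 6.290% → 629 basis points.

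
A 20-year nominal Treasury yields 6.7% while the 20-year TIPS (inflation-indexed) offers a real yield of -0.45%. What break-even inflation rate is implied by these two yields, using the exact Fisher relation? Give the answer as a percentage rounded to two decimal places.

(1 + π) = (1 + i)/(1 + r) = 1.06700 / 0.99550 = 1.071823
Break-even inflation = 1.071823 − 1 → 7.18%.

7.18%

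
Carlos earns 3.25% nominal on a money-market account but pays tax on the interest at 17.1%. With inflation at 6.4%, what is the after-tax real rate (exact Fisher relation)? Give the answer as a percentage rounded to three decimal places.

After-tax nominal return = 3.25% × (1 − 0.171) = 2.69425%.
1 + r = 1.0269425 / 1.06400 = 0.965172
After-tax real rate = 0.965172 − 1 → -3.483%.

-3.483%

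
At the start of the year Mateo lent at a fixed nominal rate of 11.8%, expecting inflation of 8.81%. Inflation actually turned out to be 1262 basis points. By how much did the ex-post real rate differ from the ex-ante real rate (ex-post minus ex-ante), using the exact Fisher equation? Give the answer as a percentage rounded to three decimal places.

Ex-ante: (1 + 0.1180)/(1 + 0.0881) − 1 = 2.7479%
Ex-post: (1 + 0.1180)/(1 + 0.1262) − 1 = -0.7281%
Difference (ex-post − ex-ante) = -3.4760% → -3.476%.

-3.476%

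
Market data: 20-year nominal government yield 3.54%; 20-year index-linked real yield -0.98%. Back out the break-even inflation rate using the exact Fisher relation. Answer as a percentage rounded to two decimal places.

(1 + π) = (1 + i)/(1 + r) = 1.03540 / 0.99020 = 1.045647
Break-even inflation = 1.045647 − 1 → 4.56%.

4.56%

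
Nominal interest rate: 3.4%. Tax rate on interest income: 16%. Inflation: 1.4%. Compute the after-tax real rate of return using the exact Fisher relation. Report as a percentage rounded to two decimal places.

1.44%

After-tax nominal return = 3.4% × (1 − 0.16) = 2.8560%.
1 + r = 1.02856 / 1.01400 = 1.014359
After-tax real rate = 1.014359 − 1 → 1.44%.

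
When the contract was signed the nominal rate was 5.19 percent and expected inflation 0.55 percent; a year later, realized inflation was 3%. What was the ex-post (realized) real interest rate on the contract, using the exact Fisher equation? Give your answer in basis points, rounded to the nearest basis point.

213 basis points

Ex-post: (1 + 0.0519)/(1 + 0.0300) − 1 = 2.1262%
So the realized real rate is 213 basis points.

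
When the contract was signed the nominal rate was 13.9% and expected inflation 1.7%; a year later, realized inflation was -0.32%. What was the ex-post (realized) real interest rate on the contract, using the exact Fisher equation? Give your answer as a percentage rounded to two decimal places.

Ex-post: (1 + 0.1390)/(1 − 0.0032) − 1 = 14.2657%
So the realized real rate is 14.27%.

14.27%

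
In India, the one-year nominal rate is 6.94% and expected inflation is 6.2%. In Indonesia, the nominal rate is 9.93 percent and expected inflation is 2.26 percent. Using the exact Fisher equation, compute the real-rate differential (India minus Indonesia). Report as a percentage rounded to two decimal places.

India: (1 + 0.0694)/(1 + 0.0620) − 1 = 0.6968%
Indonesia: (1 + 0.0993)/(1 + 0.0226) − 1 = 7.5005%
Differential = 0.6968% − 7.5005% = -6.8037% → -6.80%.

-6.80%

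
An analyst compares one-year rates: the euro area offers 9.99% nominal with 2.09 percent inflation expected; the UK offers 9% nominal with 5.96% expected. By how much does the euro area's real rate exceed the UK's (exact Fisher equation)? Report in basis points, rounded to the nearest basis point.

The euro area: (1 + 0.0999)/(1 + 0.0209) − 1 = 7.7383%
The UK: (1 + 0.0900)/(1 + 0.0596) − 1 = 2.8690%
Differential = 7.7383% − 2.8690% = 4.8693% → 487 basis points.

487 basis points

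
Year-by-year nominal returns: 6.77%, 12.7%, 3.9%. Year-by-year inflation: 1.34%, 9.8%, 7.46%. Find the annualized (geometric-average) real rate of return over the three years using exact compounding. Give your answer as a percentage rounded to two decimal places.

1.50%

Compound the nominal returns: 1.0677 × 1.1270 × 1.0390 = 1.25022652.
Compound inflation: 1.0134 × 1.0980 × 1.0746 = 1.19572160.
Deflate: 1.25022652 / 1.19572160 = 1.04558328.
Annualized real rate = 1.04558328^(1/3) − 1 = 1.4969% → 1.50%.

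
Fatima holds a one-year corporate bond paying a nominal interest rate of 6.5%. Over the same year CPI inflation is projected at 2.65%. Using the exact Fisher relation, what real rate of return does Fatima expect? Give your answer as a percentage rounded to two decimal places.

3.75%

1 + r = 1.06500 / 1.02650 = 1.037506
r = 1.037506 − 1 = 3.7506%, i.e. 3.75%.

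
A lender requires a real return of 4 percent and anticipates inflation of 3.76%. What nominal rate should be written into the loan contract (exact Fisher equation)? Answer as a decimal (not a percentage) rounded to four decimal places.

(1 + i) = (1 + r)(1 + π) = 1.04000 × 1.03760 = 1.079104
i = 1.079104 − 1, so the required nominal rate is 0.0791.

0.0791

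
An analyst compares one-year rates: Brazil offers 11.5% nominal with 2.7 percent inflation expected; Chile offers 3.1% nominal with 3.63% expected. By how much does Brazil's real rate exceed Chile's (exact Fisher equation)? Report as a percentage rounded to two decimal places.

Brazil: (1 + 0.1150)/(1 + 0.0270) − 1 = 8.5686%
Chile: (1 + 0.0310)/(1 + 0.0363) − 1 = -0.5114%
Differential = 8.5686% − (-0.5114%) = 9.0801% → 9.08%.

9.08%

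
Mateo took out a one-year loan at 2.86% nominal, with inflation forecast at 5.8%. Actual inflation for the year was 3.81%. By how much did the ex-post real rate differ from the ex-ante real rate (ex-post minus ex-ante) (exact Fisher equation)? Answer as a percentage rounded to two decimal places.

Ex-ante: (1 + 0.0286)/(1 + 0.0580) − 1 = -2.7788%
Ex-post: (1 + 0.0286)/(1 + 0.0381) − 1 = -0.9151%
Difference (ex-post − ex-ante) = 1.8637% → 1.86%.

1.86%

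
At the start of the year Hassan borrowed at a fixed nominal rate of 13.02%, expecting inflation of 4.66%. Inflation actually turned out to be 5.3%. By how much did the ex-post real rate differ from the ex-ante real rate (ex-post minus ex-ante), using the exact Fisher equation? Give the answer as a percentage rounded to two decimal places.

Ex-ante: (1 + 0.1302)/(1 + 0.0466) − 1 = 7.9878%
Ex-post: (1 + 0.1302)/(1 + 0.0530) − 1 = 7.3314%
Difference (ex-post − ex-ante) = -0.6563% → -0.66%.

-0.66%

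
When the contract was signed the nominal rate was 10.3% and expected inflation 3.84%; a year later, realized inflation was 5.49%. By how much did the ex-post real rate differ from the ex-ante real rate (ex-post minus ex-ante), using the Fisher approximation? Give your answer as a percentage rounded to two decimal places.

Ex-ante: 10.3% − 3.84% = 6.460%
Ex-post: 10.3% − 5.49% = 4.810%
Difference (ex-post − ex-ante) = -1.6500% → -1.65%.

-1.65%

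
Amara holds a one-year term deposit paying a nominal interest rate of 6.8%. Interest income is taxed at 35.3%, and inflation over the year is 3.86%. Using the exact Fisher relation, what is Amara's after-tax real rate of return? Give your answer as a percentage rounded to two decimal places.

0.52%

After-tax nominal return = 6.8% × (1 − 0.353) = 4.3996%.
1 + r = 1.043996 / 1.03860 = 1.005195
After-tax real rate = 1.005195 − 1 → 0.52%.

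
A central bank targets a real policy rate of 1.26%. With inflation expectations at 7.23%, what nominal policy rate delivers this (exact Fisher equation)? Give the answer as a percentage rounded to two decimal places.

8.58%

(1 + i) = (1 + r)(1 + π) = 1.01260 × 1.07230 = 1.08581098
i = 1.08581098 − 1, so the required nominal rate is 8.58%.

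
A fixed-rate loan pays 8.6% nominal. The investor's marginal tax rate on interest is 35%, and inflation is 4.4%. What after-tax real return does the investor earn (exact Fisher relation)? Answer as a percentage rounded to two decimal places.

1.14%

After-tax nominal return = 8.6% × (1 − 0.35) = 5.5900%.
1 + r = 1.05590 / 1.04400 = 1.011398
After-tax real rate = 1.011398 − 1 → 1.14%.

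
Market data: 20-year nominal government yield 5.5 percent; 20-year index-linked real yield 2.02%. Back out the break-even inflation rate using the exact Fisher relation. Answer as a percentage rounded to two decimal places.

(1 + π) = (1 + i)/(1 + r) = 1.05500 / 1.02020 = 1.034111
Break-even inflation = 1.034111 − 1 → 3.41%.

3.41%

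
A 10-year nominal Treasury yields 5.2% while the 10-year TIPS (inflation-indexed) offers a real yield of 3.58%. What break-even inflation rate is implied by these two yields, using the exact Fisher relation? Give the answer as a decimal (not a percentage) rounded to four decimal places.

(1 + π) = (1 + i)/(1 + r) = 1.05200 / 1.03580 = 1.015640
Break-even inflation = 1.015640 − 1 → 0.0156.

0.0156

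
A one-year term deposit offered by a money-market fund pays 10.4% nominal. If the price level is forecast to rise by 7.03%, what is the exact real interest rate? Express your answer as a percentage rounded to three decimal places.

By the Fisher equation, 1 + r = (1 + i)/(1 + π).
1 + r = 1.10400 / 1.07030 = 1.031486
r = 1.031486 − 1 = 3.1486%, i.e. 3.149%.

3.149%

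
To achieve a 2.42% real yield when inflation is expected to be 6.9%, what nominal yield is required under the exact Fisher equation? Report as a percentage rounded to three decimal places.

(1 + i) = (1 + r)(1 + π) = 1.02420 × 1.06900 = 1.0948698
i = 1.0948698 − 1, so the required nominal rate is 9.487%.

9.487%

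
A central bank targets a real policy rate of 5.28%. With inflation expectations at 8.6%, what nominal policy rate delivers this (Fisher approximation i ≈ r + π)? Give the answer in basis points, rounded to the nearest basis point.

1388 basis points

i ≈ r + π = 5.28% + 8.6% = 1388 basis points.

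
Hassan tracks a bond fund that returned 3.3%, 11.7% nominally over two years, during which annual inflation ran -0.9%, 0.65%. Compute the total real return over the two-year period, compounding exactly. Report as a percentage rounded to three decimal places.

Compound the nominal returns: 1.0330 × 1.1170 = 1.153861.
Compound inflation: 0.9910 × 1.0065 = 0.997442.
Deflate: 1.153861 / 0.997442 = 1.156821.
Total real return = 1.156821 − 1 → 15.682%.

15.682%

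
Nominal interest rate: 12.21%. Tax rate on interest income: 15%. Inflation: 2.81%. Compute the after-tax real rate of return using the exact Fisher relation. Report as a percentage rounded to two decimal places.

After-tax nominal return = 12.21% × (1 − 0.15) = 10.3785%.
1 + r = 1.103785 / 1.02810 = 1.073616
After-tax real rate = 1.073616 − 1 → 7.36%.

7.36%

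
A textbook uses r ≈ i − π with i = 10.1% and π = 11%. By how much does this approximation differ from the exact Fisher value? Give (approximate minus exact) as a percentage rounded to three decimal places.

Approximate: r ≈ 10.100% − 11.000% = -0.9000%
Exact: (1 + 0.1010)/(1 + 0.1100) − 1 = -0.8108%
Error = -0.9000% − (-0.8108%) = -0.0892% → -0.089%.

-0.089%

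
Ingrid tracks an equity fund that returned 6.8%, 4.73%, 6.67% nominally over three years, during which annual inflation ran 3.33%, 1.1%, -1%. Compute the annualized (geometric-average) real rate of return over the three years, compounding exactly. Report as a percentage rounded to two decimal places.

4.88%

Compound the nominal returns: 1.0680 × 1.0473 × 1.0667 = 1.19312144.
Compound inflation: 1.0333 × 1.0110 × 0.9900 = 1.03421964.
Deflate: 1.19312144 / 1.03421964 = 1.15364416.
Annualized real rate = 1.15364416^(1/3) − 1 = 4.8795% → 4.88%.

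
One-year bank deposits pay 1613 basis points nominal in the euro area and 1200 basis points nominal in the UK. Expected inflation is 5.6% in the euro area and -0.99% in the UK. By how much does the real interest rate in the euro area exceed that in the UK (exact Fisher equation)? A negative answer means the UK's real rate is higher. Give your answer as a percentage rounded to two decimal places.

-3.15%

The euro area: (1 + 0.1613)/(1 + 0.0560) − 1 = 9.9716%
The UK: (1 + 0.1200)/(1 − 0.0099) − 1 = 13.1199%
Differential = 9.9716% − 13.1199% = -3.1483% → -3.15%.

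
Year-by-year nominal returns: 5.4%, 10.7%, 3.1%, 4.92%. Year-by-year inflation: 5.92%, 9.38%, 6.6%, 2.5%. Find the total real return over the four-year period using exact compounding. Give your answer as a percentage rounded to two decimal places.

Nominal growth factor = 1.0540 × 1.1070 × 1.0310 × 1.0492 = 1.262133
Price-level growth factor = 1.0592 × 1.0938 × 1.0660 × 1.0250 = 1.265893
Real growth factor = 1.262133 / 1.265893 = 0.997030
Total real return = 0.997030 − 1 → -0.30%.

-0.30%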